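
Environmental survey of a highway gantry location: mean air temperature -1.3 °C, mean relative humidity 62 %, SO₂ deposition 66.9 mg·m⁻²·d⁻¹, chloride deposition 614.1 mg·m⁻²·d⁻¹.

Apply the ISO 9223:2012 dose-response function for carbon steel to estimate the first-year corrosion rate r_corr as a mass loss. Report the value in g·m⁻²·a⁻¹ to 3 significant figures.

r_corr = 393 g·m⁻²·a⁻¹

carbon steel: temperature factor f = +0.150·(-11.3) = -1.6950
  sulphur-dioxide contribution → 9.991 μm/a
  chloride contribution → 40.11 μm/a
  total first-year rate 50.1 μm/a
Convert to mass loss: 50.1 μm/a × 7.85 g/cm³ = 393.3 g·m⁻²·a⁻¹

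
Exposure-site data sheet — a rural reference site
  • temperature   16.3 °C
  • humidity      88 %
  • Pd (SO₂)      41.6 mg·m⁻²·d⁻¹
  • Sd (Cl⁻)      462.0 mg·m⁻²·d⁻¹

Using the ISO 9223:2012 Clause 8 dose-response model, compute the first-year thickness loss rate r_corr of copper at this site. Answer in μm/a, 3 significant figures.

r_corr = 4.36 μm/a

copper: f(T) = -0.080·(T−10) [T>10 °C] = -0.5040
  SO₂ term: 0.0053·41.6^0.26·exp(0.059·88-0.5040) = 1.518
  Cl⁻ term: 0.01025·462.0^0.27·exp(0.036·88+0.049·16.3) = 2.837
  sum: 1.518 + 2.837 → r_corr = 4.355 μm/a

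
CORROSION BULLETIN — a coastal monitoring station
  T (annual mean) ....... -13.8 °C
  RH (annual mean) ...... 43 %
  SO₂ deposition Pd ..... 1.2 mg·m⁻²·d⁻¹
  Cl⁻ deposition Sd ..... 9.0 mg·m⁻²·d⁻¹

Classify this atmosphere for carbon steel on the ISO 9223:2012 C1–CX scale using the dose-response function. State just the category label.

C1

carbon steel: T≤10 °C ⇒ hinge +0.150·(-13.8−10) = -3.5700
  sulphur-dioxide contribution → 0.1295 μm/a
  chloride contribution → 0.9479 μm/a
  ⇒ r_corr(carbon steel) = 1.077 μm/a
Category bounds: 0…1.3 μm/a bracket r_corr ⇒ C1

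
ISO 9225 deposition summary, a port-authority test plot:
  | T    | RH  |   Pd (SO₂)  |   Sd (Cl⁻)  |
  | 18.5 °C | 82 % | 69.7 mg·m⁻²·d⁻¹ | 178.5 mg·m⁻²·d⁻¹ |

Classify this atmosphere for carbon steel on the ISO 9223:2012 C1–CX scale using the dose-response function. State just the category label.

carbon steel: f(T) = -0.054·(T−10) [T>10 °C] = -0.4590
  Pd branch = 1.77·Pd^0.52·e^(0.02·RH+f) = 52.4 μm/a
  Cl⁻ term: 0.102·178.5^0.62·exp(0.033·82+0.04·18.5) = 79.65
  sum: 52.4 + 79.65 → r_corr = 132.1 μm/a
132 μm/a falls in (80, 200] for carbon steel → category C5

C5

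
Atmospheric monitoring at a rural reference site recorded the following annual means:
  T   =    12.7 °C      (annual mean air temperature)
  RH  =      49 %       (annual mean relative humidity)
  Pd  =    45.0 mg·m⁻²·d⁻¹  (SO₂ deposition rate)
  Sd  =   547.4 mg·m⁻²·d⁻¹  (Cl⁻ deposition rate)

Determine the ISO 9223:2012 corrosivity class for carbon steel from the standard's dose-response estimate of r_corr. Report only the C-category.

C4

carbon steel: T>10 °C ⇒ hinge -0.054·(12.7−10) = -0.1458
  Pd branch = 1.77·Pd^0.52·e^(0.02·RH+f) = 29.51 μm/a
  Sd branch = 0.102·Sd^0.62·e^(0.033·RH+0.04·T) = 42.58 μm/a
  r_corr = 29.51 + 42.58 = 72.09 μm/a
ISO 9223 Table 2 (carbon steel): 50 < 72.1 ≤ 80 μm/a ⇒ C4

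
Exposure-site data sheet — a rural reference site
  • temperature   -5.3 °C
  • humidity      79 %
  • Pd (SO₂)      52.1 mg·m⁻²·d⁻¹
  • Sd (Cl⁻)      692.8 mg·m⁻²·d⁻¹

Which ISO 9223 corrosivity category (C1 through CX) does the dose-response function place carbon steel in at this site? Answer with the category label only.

carbon steel: T≤10 °C ⇒ hinge +0.150·(-5.3−10) = -2.2950
  sulphur-dioxide contribution → 6.764 μm/a
  chloride contribution → 64.55 μm/a
  total first-year rate 71.32 μm/a
Category bounds: 50…80 μm/a bracket r_corr ⇒ C4

C4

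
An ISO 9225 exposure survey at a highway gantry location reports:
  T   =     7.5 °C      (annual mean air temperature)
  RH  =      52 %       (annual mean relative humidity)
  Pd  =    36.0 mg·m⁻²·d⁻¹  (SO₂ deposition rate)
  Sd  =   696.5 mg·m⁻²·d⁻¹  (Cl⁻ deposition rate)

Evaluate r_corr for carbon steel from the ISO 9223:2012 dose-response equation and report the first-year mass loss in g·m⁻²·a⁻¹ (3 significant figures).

r_corr = 522 g·m⁻²·a⁻¹

carbon steel: temperature factor f = +0.150·(-2.5) = -0.3750
  sulphur-dioxide contribution → 22.18 μm/a
  chloride contribution → 44.34 μm/a
  total first-year rate 66.52 μm/a
Convert to mass loss: 66.52 μm/a × 7.85 g/cm³ = 522.2 g·m⁻²·a⁻¹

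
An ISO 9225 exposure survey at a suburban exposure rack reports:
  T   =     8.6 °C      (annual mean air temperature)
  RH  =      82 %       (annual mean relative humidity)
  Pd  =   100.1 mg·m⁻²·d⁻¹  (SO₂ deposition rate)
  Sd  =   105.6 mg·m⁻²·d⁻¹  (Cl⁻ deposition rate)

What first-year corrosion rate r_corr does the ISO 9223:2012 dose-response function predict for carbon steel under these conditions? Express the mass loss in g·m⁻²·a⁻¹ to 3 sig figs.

carbon steel: T≤10 °C ⇒ hinge +0.150·(8.6−10) = -0.2100
  sulphur-dioxide contribution → 81.14 μm/a
  chloride contribution → 38.71 μm/a
  ⇒ r_corr(carbon steel) = 119.9 μm/a
Convert to mass loss: 119.9 μm/a × 7.85 g/cm³ = 940.9 g·m⁻²·a⁻¹

r_corr = 941 g·m⁻²·a⁻¹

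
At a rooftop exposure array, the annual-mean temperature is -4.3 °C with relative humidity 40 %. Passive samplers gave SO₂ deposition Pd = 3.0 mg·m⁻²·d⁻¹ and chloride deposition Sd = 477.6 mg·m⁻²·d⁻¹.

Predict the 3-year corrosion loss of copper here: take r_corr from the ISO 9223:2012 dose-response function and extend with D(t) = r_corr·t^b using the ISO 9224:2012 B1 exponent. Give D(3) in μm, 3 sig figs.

copper: temperature factor f = +0.126·(-14.3) = -1.8018
  Pd branch = 0.0053·Pd^0.26·e^(0.059·RH+f) = 0.01232 μm/a
  Cl⁻ term: 0.01025·477.6^0.27·exp(0.036·40+0.049·-4.3) = 0.1853
  r_corr = 0.01232 + 0.1853 = 0.1977 μm/a
Power-law: D(3) = r_corr · 3^0.667
  D(3) = 0.1977 × 3^0.667 = 0.1977 × 2.081 = 0.4113 μm

D(3) = 0.411 μm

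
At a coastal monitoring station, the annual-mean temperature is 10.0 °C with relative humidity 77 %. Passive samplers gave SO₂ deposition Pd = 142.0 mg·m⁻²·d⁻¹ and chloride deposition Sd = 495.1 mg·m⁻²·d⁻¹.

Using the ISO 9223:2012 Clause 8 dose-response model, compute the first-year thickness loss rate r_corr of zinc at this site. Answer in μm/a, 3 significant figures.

zinc: f(T) = +0.038·(T−10) [T≤10 °C] = +0.0000
  SO₂ term: 0.0129·142.0^0.44·exp(0.046·77+0.0000) = 3.943
  Sd branch = 0.0175·Sd^0.57·e^(0.008·RH+0.085·T) = 2.604 μm/a
  sum: 3.943 + 2.604 → r_corr = 6.548 μm/a

r_corr = 6.55 μm/a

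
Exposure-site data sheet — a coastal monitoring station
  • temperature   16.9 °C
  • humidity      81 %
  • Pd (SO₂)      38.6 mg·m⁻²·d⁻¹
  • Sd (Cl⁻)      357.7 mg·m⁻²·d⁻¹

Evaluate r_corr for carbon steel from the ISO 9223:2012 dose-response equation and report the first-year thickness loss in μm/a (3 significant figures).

r_corr = 152 μm/a

carbon steel: f(T) = -0.054·(T−10) [T>10 °C] = -0.3726
  Pd branch = 1.77·Pd^0.52·e^(0.02·RH+f) = 41.18 μm/a
  Cl⁻ term: 0.102·357.7^0.62·exp(0.033·81+0.04·16.9) = 111.2
  r_corr = 41.18 + 111.2 = 152.4 μm/a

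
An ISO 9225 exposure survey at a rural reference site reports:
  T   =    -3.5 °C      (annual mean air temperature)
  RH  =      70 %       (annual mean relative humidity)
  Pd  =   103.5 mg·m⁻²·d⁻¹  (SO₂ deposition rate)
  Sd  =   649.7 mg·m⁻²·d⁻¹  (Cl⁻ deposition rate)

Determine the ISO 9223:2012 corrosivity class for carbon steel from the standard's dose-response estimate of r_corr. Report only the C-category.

C4

carbon steel: T≤10 °C ⇒ hinge +0.150·(-3.5−10) = -2.0250
  Pd branch = 1.77·Pd^0.52·e^(0.02·RH+f) = 10.58 μm/a
  Sd branch = 0.102·Sd^0.62·e^(0.033·RH+0.04·T) = 49.53 μm/a
  sum: 10.58 + 49.53 → r_corr = 60.11 μm/a
60.1 μm/a falls in (50, 80] for carbon steel → category C4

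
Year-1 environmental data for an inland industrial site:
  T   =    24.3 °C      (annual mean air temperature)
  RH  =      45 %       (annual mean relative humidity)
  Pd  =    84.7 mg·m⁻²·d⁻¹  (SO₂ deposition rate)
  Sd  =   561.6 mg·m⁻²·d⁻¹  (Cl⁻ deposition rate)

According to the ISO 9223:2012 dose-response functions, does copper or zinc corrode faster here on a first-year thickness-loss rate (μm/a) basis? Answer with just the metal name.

zinc

copper: T>10 °C ⇒ hinge -0.080·(24.3−10) = -1.1440
  sulphur-dioxide contribution → 0.07616 μm/a
  chloride contribution → 0.9413 μm/a
  total first-year rate 1.017 μm/a
zinc: temperature factor f = -0.071·(14.3) = -1.0153
  sulphur-dioxide contribution → 0.2612 μm/a
  chloride contribution → 7.305 μm/a
  ⇒ r_corr(zinc) = 7.566 μm/a
Ordering by μm/a: zinc (7.57) > copper (1.02)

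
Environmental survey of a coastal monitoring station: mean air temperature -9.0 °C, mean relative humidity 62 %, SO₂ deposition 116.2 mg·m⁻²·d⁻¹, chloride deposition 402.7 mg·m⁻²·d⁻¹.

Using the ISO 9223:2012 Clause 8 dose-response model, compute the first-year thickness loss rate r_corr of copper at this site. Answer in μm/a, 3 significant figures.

r_corr = 0.375 μm/a

copper: temperature factor f = +0.126·(-19.0) = -2.3940
  SO₂ term: 0.0053·116.2^0.26·exp(0.059·62-2.3940) = 0.06459
  Cl⁻ term: 0.01025·402.7^0.27·exp(0.036·62+0.049·-9.0) = 0.3104
  sum: 0.06459 + 0.3104 → r_corr = 0.375 μm/a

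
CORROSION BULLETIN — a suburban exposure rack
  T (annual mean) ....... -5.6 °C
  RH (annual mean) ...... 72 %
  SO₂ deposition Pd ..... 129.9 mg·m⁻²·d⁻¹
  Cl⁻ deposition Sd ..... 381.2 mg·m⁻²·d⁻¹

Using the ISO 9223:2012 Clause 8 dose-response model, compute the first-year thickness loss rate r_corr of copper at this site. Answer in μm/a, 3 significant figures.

r_corr = 0.702 μm/a

copper: temperature factor f = +0.126·(-15.6) = -1.9656
  sulphur-dioxide contribution → 0.1841 μm/a
  chloride contribution → 0.5178 μm/a
  ⇒ r_corr(copper) = 0.7019 μm/a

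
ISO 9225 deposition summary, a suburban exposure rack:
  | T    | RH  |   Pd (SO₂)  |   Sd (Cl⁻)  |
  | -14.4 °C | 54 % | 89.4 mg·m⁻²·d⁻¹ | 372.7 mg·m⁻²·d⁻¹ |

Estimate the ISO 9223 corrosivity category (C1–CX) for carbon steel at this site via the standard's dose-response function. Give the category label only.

C2

carbon steel: temperature factor f = +0.150·(-24.4) = -3.6600
  Pd branch = 1.77·Pd^0.52·e^(0.02·RH+f) = 1.387 μm/a
  Cl⁻ term: 0.102·372.7^0.62·exp(0.033·54+0.04·-14.4) = 13.38
  r_corr = 1.387 + 13.38 = 14.77 μm/a
Category bounds: 1.3…25 μm/a bracket r_corr ⇒ C2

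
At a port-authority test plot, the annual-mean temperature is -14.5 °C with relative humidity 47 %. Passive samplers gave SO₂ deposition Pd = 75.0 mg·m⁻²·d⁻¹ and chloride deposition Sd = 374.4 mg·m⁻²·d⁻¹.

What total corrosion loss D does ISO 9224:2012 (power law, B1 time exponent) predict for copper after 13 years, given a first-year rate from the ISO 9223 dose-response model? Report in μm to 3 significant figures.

D(13) = 0.815 μm

copper: temperature factor f = +0.126·(-24.5) = -3.0870
  Pd branch = 0.0053·Pd^0.26·e^(0.059·RH+f) = 0.0119 μm/a
  Cl⁻ term: 0.01025·374.4^0.27·exp(0.036·47+0.049·-14.5) = 0.1355
  r_corr = 0.0119 + 0.1355 = 0.1473 μm/a
Long-term exponent b (ISO 9224 Table 2, B1) = 0.667
  D(13) = 0.1473 × 13^0.667 = 0.1473 × 5.534 = 0.8154 μm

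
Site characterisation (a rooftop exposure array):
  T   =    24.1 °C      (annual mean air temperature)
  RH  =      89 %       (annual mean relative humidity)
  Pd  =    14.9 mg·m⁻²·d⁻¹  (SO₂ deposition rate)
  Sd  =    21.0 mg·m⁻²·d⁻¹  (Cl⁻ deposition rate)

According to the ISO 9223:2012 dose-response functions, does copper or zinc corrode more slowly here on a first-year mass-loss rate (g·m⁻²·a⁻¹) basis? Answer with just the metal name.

zinc

copper: f(T) = -0.080·(T−10) [T>10 °C] = -1.1280
  sulphur-dioxide contribution → 0.6605 μm/a
  chloride contribution → 1.871 μm/a
  ⇒ r_corr(copper) = 2.531 μm/a
  mass loss = 2.531 μm/a × 8.96 g/cm³ = 22.68 g·m⁻²·a⁻¹
zinc: f(T) = -0.071·(T−10) [T>10 °C] = -1.0011
  sulphur-dioxide contribution → 0.9333 μm/a
  chloride contribution → 1.569 μm/a
  ⇒ r_corr(zinc) = 2.502 μm/a
  mass loss = 2.502 μm/a × 7.14 g/cm³ = 17.87 g·m⁻²·a⁻¹
Ordering by g·m⁻²·a⁻¹: copper (22.7) > zinc (17.9)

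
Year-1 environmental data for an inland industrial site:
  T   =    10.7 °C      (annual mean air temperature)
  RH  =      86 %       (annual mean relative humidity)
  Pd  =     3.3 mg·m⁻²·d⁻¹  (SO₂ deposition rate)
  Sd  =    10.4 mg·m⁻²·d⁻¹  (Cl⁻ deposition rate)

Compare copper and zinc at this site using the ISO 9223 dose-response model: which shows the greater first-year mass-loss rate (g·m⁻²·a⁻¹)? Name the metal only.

copper: T>10 °C ⇒ hinge -0.080·(10.7−10) = -0.0560
  Pd branch = 0.0053·Pd^0.26·e^(0.059·RH+f) = 1.092 μm/a
  Sd branch = 0.01025·Sd^0.27·e^(0.036·RH+0.049·T) = 0.7204 μm/a
  sum: 1.092 + 0.7204 → r_corr = 1.813 μm/a
  mass loss = 1.813 μm/a × 8.96 g/cm³ = 16.24 g·m⁻²·a⁻¹
zinc: T>10 °C ⇒ hinge -0.071·(10.7−10) = -0.0497
  Pd branch = 0.0129·Pd^0.44·e^(0.046·RH+f) = 1.084 μm/a
  Sd branch = 0.0175·Sd^0.57·e^(0.008·RH+0.085·T) = 0.3285 μm/a
  r_corr = 1.084 + 0.3285 = 1.413 μm/a
  mass loss = 1.413 μm/a × 7.14 g/cm³ = 10.09 g·m⁻²·a⁻¹
Ordering by g·m⁻²·a⁻¹: copper (16.2) > zinc (10.1)

copper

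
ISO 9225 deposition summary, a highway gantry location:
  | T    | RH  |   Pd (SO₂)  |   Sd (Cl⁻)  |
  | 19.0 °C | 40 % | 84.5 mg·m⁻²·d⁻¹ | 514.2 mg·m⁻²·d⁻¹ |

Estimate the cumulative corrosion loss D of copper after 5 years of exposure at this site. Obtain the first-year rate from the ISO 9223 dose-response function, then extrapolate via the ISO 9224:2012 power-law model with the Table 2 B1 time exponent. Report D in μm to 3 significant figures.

copper: T>10 °C ⇒ hinge -0.080·(19.0−10) = -0.7200
  SO₂ term: 0.0053·84.5^0.26·exp(0.059·40-0.7200) = 0.0866
  Cl⁻ term: 0.01025·514.2^0.27·exp(0.036·40+0.049·19.0) = 0.5922
  sum: 0.0866 + 0.5922 → r_corr = 0.6788 μm/a
Long-term exponent b (ISO 9224 Table 2, B1) = 0.667
  D(5) = 0.6788 × 5^0.667 = 0.6788 × 2.926 = 1.986 μm

D(5) = 1.99 μm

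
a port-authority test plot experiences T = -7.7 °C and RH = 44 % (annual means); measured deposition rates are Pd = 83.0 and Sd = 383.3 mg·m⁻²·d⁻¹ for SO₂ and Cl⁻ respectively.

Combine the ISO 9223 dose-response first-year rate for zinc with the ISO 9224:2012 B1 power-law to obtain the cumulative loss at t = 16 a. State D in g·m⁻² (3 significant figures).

zinc: T≤10 °C ⇒ hinge +0.038·(-7.7−10) = -0.6726
  SO₂ term: 0.0129·83.0^0.44·exp(0.046·44-0.6726) = 0.3482
  Sd branch = 0.0175·Sd^0.57·e^(0.008·RH+0.085·T) = 0.384 μm/a
  sum: 0.3482 + 0.384 → r_corr = 0.7322 μm/a
ISO 9224: D(t) = r_corr · t^b with b = 0.813 (zinc, B1)
  D(16) = 0.7322 × 16^0.813 = 0.7322 × 9.527 = 6.976 μm
  Mass loss = 6.976 μm × 7.14 g/cm³ = 49.81 g·m⁻²

D(16) = 49.8 g·m⁻²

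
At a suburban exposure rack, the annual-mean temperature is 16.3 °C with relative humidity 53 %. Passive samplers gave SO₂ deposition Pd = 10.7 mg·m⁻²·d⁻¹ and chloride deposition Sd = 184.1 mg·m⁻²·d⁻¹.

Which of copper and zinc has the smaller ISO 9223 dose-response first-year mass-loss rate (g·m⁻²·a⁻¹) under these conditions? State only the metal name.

copper: f(T) = -0.080·(T−10) [T>10 °C] = -0.5040
  SO₂ term: 0.0053·10.7^0.26·exp(0.059·53-0.5040) = 0.1352
  Cl⁻ term: 0.01025·184.1^0.27·exp(0.036·53+0.049·16.3) = 0.6278
  r_corr = 0.1352 + 0.6278 = 0.763 μm/a
  mass loss = 0.763 μm/a × 8.96 g/cm³ = 6.836 g·m⁻²·a⁻¹
zinc: T>10 °C ⇒ hinge -0.071·(16.3−10) = -0.4473
  SO₂ term: 0.0129·10.7^0.44·exp(0.046·53-0.4473) = 0.268
  Sd branch = 0.0175·Sd^0.57·e^(0.008·RH+0.085·T) = 2.089 μm/a
  r_corr = 0.268 + 2.089 = 2.357 μm/a
  mass loss = 2.357 μm/a × 7.14 g/cm³ = 16.83 g·m⁻²·a⁻¹
Ordering by g·m⁻²·a⁻¹: zinc (16.8) > copper (6.84)

copper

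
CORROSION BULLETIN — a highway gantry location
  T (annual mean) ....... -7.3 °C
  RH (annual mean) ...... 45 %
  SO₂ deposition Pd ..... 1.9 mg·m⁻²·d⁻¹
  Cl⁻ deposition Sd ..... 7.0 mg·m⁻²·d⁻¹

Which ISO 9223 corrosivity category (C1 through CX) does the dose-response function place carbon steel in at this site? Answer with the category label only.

C2

carbon steel: temperature factor f = +0.150·(-17.3) = -2.5950
  Pd branch = 1.77·Pd^0.52·e^(0.02·RH+f) = 0.4537 μm/a
  Cl⁻ term: 0.102·7.0^0.62·exp(0.033·45+0.04·-7.3) = 1.124
  sum: 0.4537 + 1.124 → r_corr = 1.577 μm/a
1.58 μm/a falls in (1.3, 25] for carbon steel → category C2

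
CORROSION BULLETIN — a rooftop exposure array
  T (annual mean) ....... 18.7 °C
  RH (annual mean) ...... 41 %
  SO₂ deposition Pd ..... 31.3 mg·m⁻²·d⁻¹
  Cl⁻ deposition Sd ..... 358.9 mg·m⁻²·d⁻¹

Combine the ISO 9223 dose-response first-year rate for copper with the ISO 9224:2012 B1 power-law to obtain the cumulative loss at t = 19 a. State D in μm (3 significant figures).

D(19) = 4.43 μm

copper: f(T) = -0.080·(T−10) [T>10 °C] = -0.6960
  Pd branch = 0.0053·Pd^0.26·e^(0.059·RH+f) = 0.07268 μm/a
  Cl⁻ term: 0.01025·358.9^0.27·exp(0.036·41+0.049·18.7) = 0.5489
  sum: 0.07268 + 0.5489 → r_corr = 0.6216 μm/a
Power-law: D(19) = r_corr · 19^0.667
  D(19) = 0.6216 × 19^0.667 = 0.6216 × 7.127 = 4.431 μm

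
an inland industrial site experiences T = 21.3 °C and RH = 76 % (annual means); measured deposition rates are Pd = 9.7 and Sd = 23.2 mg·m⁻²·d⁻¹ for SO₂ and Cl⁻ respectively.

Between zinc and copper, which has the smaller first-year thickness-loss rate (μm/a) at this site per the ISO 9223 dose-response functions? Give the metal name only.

zinc: T>10 °C ⇒ hinge -0.071·(21.3−10) = -0.8023
  SO₂ term: 0.0129·9.7^0.44·exp(0.046·76-0.8023) = 0.5184
  Cl⁻ term: 0.0175·23.2^0.57·exp(0.008·76+0.085·21.3) = 1.18
  r_corr = 0.5184 + 1.18 = 1.698 μm/a
copper: f(T) = -0.080·(T−10) [T>10 °C] = -0.9040
  Pd branch = 0.0053·Pd^0.26·e^(0.059·RH+f) = 0.3433 μm/a
  Sd branch = 0.01025·Sd^0.27·e^(0.036·RH+0.049·T) = 1.049 μm/a
  sum: 0.3433 + 1.049 → r_corr = 1.393 μm/a
Ordering by μm/a: zinc (1.7) > copper (1.39)

copper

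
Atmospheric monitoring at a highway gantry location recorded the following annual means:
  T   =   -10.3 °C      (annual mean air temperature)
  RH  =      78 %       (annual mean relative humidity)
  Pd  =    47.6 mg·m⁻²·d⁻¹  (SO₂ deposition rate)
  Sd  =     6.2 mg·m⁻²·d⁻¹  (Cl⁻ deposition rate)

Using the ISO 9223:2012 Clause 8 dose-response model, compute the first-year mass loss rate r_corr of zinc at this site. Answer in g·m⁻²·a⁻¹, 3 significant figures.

r_corr = 8.70 g·m⁻²·a⁻¹

zinc: temperature factor f = +0.038·(-20.3) = -0.7714
  SO₂ term: 0.0129·47.6^0.44·exp(0.046·78-0.7714) = 1.18
  Cl⁻ term: 0.0175·6.2^0.57·exp(0.008·78+0.085·-10.3) = 0.0385
  sum: 1.18 + 0.0385 → r_corr = 1.219 μm/a
Convert to mass loss: 1.219 μm/a × 7.14 g/cm³ = 8.702 g·m⁻²·a⁻¹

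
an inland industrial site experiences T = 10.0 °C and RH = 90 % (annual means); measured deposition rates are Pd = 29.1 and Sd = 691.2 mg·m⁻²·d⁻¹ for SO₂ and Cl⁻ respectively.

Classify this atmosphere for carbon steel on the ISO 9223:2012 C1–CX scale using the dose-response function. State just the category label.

carbon steel: f(T) = +0.150·(T−10) [T≤10 °C] = +0.0000
  Pd branch = 1.77·Pd^0.52·e^(0.02·RH+f) = 61.79 μm/a
  Sd branch = 0.102·Sd^0.62·e^(0.033·RH+0.04·T) = 170.9 μm/a
  r_corr = 61.79 + 170.9 = 232.7 μm/a
ISO 9223 Table 2 (carbon steel): 200 < 233 ≤ 700 μm/a ⇒ CX

CX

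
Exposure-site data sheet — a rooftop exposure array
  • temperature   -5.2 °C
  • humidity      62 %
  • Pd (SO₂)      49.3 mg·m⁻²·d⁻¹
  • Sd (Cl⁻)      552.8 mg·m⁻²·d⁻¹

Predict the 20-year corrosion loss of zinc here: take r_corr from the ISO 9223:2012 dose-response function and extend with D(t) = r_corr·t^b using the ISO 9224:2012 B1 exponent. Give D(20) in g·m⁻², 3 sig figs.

D(20) = 112 g·m⁻²

zinc: T≤10 °C ⇒ hinge +0.038·(-5.2−10) = -0.5776
  sulphur-dioxide contribution → 0.697 μm/a
  chloride contribution → 0.6757 μm/a
  ⇒ r_corr(zinc) = 1.373 μm/a
ISO 9224: D(t) = r_corr · t^b with b = 0.813 (zinc, B1)
  D(20) = 1.373 × 20^0.813 = 1.373 × 11.42 = 15.68 μm
  Mass loss = 15.68 μm × 7.14 g/cm³ = 111.9 g·m⁻²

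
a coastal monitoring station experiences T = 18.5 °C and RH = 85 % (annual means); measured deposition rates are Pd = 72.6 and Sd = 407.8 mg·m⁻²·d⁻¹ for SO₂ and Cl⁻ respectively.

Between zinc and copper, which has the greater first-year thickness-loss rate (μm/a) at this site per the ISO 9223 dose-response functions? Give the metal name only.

zinc: temperature factor f = -0.071·(8.5) = -0.6035
  SO₂ term: 0.0129·72.6^0.44·exp(0.046·85-0.6035) = 2.32
  Cl⁻ term: 0.0175·407.8^0.57·exp(0.008·85+0.085·18.5) = 5.12
  r_corr = 2.32 + 5.12 = 7.439 μm/a
copper: temperature factor f = -0.080·(8.5) = -0.6800
  SO₂ term: 0.0053·72.6^0.26·exp(0.059·85-0.6800) = 1.232
  Sd branch = 0.01025·Sd^0.27·e^(0.036·RH+0.049·T) = 2.743 μm/a
  r_corr = 1.232 + 2.743 = 3.975 μm/a
Ordering by μm/a: zinc (7.44) > copper (3.98)

zinc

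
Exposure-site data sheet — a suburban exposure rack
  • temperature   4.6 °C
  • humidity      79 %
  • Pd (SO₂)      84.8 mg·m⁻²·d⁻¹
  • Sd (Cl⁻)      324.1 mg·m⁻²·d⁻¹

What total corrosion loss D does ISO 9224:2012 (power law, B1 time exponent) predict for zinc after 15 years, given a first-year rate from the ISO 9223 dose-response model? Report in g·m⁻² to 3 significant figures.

D(15) = 266 g·m⁻²

zinc: T≤10 °C ⇒ hinge +0.038·(4.6−10) = -0.2052
  sulphur-dioxide contribution → 2.807 μm/a
  chloride contribution → 1.313 μm/a
  total first-year rate 4.12 μm/a
Long-term exponent b (ISO 9224 Table 2, B1) = 0.813
  D(15) = 4.12 × 15^0.813 = 4.12 × 9.04 = 37.25 μm
  Mass loss = 37.25 μm × 7.14 g/cm³ = 265.9 g·m⁻²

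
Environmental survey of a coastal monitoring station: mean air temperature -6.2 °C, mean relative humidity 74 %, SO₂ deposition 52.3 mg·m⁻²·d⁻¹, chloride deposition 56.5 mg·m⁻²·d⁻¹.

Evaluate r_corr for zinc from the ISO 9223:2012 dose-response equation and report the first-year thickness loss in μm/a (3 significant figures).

r_corr = 1.38 μm/a

zinc: f(T) = +0.038·(T−10) [T≤10 °C] = -0.6156
  sulphur-dioxide contribution → 1.196 μm/a
  chloride contribution → 0.1862 μm/a
  ⇒ r_corr(zinc) = 1.382 μm/a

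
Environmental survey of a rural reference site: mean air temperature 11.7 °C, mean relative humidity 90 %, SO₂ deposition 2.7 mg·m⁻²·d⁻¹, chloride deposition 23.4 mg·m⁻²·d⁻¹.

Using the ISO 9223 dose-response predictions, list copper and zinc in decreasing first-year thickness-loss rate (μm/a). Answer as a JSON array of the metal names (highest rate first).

["copper", "zinc"]

copper: temperature factor f = -0.080·(1.7) = -0.1360
  sulphur-dioxide contribution → 1.212 μm/a
  chloride contribution → 1.088 μm/a
  ⇒ r_corr(copper) = 2.3 μm/a
zinc: f(T) = -0.071·(T−10) [T>10 °C] = -0.1207
  sulphur-dioxide contribution → 1.112 μm/a
  chloride contribution → 0.5863 μm/a
  ⇒ r_corr(zinc) = 1.698 μm/a
Ordering by μm/a: copper (2.3) > zinc (1.7)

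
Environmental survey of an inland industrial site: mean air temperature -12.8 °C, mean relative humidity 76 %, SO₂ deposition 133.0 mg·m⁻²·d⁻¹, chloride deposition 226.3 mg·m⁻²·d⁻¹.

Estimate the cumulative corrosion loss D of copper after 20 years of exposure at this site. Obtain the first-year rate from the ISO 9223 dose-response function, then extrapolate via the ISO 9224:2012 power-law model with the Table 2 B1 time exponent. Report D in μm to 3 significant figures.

copper: f(T) = +0.126·(T−10) [T≤10 °C] = -2.8728
  sulphur-dioxide contribution → 0.09467 μm/a
  chloride contribution → 0.365 μm/a
  total first-year rate 0.4597 μm/a
Long-term exponent b (ISO 9224 Table 2, B1) = 0.667
  D(20) = 0.4597 × 20^0.667 = 0.4597 × 7.375 = 3.39 μm

D(20) = 3.39 μm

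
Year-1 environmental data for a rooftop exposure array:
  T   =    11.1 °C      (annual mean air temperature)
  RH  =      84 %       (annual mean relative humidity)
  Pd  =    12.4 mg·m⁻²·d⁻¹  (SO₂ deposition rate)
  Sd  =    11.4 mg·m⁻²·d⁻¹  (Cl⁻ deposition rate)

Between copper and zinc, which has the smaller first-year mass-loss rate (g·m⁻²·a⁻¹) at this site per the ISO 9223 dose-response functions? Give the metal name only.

copper: T>10 °C ⇒ hinge -0.080·(11.1−10) = -0.0880
  sulphur-dioxide contribution → 1.327 μm/a
  chloride contribution → 0.7008 μm/a
  ⇒ r_corr(copper) = 2.027 μm/a
  mass loss = 2.027 μm/a × 8.96 g/cm³ = 18.16 g·m⁻²·a⁻¹
zinc: f(T) = -0.071·(T−10) [T>10 °C] = -0.0781
  sulphur-dioxide contribution → 1.721 μm/a
  chloride contribution → 0.3524 μm/a
  ⇒ r_corr(zinc) = 2.074 μm/a
  mass loss = 2.074 μm/a × 7.14 g/cm³ = 14.81 g·m⁻²·a⁻¹
Ordering by g·m⁻²·a⁻¹: copper (18.2) > zinc (14.8)

zinc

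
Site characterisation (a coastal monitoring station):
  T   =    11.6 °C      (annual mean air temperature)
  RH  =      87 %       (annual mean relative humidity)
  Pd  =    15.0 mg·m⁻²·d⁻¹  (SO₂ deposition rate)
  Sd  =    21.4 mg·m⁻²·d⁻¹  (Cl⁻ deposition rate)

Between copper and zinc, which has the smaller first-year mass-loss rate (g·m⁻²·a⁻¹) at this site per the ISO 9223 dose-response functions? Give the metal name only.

zinc

copper: T>10 °C ⇒ hinge -0.080·(11.6−10) = -0.1280
  SO₂ term: 0.0053·15.0^0.26·exp(0.059·87-0.1280) = 1.598
  Cl⁻ term: 0.01025·21.4^0.27·exp(0.036·87+0.049·11.6) = 0.9484
  r_corr = 1.598 + 0.9484 = 2.547 μm/a
  mass loss = 2.547 μm/a × 8.96 g/cm³ = 22.82 g·m⁻²·a⁻¹
zinc: temperature factor f = -0.071·(1.6) = -0.1136
  Pd branch = 0.0129·Pd^0.44·e^(0.046·RH+f) = 2.074 μm/a
  Cl⁻ term: 0.0175·21.4^0.57·exp(0.008·87+0.085·11.6) = 0.5393
  sum: 2.074 + 0.5393 → r_corr = 2.613 μm/a
  mass loss = 2.613 μm/a × 7.14 g/cm³ = 18.66 g·m⁻²·a⁻¹
Ordering by g·m⁻²·a⁻¹: copper (22.8) > zinc (18.7)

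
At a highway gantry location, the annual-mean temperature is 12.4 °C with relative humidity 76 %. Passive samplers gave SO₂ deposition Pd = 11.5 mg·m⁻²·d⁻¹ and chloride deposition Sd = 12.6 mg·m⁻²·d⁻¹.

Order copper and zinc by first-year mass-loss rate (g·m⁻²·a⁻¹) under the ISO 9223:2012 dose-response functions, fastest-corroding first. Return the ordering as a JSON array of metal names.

["copper", "zinc"]

copper: T>10 °C ⇒ hinge -0.080·(12.4−10) = -0.1920
  Pd branch = 0.0053·Pd^0.26·e^(0.059·RH+f) = 0.7312 μm/a
  Cl⁻ term: 0.01025·12.6^0.27·exp(0.036·76+0.049·12.4) = 0.5753
  r_corr = 0.7312 + 0.5753 = 1.307 μm/a
  mass loss = 1.307 μm/a × 8.96 g/cm³ = 11.71 g·m⁻²·a⁻¹
zinc: T>10 °C ⇒ hinge -0.071·(12.4−10) = -0.1704
  Pd branch = 0.0129·Pd^0.44·e^(0.046·RH+f) = 1.051 μm/a
  Sd branch = 0.0175·Sd^0.57·e^(0.008·RH+0.085·T) = 0.3909 μm/a
  r_corr = 1.051 + 0.3909 = 1.442 μm/a
  mass loss = 1.442 μm/a × 7.14 g/cm³ = 10.29 g·m⁻²·a⁻¹
Ordering by g·m⁻²·a⁻¹: copper (11.7) > zinc (10.3)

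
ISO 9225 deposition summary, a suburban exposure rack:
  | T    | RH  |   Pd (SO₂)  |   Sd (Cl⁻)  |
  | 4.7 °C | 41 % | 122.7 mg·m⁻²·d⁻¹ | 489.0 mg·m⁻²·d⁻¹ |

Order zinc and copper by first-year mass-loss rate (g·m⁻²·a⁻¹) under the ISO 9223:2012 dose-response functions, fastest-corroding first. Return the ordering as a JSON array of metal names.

zinc: T≤10 °C ⇒ hinge +0.038·(4.7−10) = -0.2014
  sulphur-dioxide contribution → 0.5772 μm/a
  chloride contribution → 1.236 μm/a
  ⇒ r_corr(zinc) = 1.813 μm/a
  mass loss = 1.813 μm/a × 7.14 g/cm³ = 12.94 g·m⁻²·a⁻¹
copper: f(T) = +0.126·(T−10) [T≤10 °C] = -0.6678
  sulphur-dioxide contribution → 0.1066 μm/a
  chloride contribution → 0.3005 μm/a
  ⇒ r_corr(copper) = 0.4072 μm/a
  mass loss = 0.4072 μm/a × 8.96 g/cm³ = 3.648 g·m⁻²·a⁻¹
Ordering by g·m⁻²·a⁻¹: zinc (12.9) > copper (3.65)

["zinc", "copper"]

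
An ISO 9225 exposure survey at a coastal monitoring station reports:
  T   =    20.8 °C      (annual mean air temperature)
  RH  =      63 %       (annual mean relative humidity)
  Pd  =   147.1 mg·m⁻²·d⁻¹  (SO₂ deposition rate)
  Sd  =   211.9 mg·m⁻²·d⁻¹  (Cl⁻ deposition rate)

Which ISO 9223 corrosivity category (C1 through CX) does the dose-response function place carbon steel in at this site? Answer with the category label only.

carbon steel: f(T) = -0.054·(T−10) [T>10 °C] = -0.5832
  Pd branch = 1.77·Pd^0.52·e^(0.02·RH+f) = 46.67 μm/a
  Sd branch = 0.102·Sd^0.62·e^(0.033·RH+0.04·T) = 51.88 μm/a
  r_corr = 46.67 + 51.88 = 98.56 μm/a
98.6 μm/a falls in (80, 200] for carbon steel → category C5

C5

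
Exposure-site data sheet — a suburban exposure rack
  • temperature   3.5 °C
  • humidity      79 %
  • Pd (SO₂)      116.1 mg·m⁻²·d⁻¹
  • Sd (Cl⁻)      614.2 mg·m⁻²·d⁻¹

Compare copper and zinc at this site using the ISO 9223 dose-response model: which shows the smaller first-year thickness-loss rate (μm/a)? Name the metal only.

copper

copper: temperature factor f = +0.126·(-6.5) = -0.8190
  SO₂ term: 0.0053·116.1^0.26·exp(0.059·79-0.8190) = 0.8505
  Sd branch = 0.01025·Sd^0.27·e^(0.036·RH+0.049·T) = 1.184 μm/a
  sum: 0.8505 + 1.184 → r_corr = 2.034 μm/a
zinc: f(T) = +0.038·(T−10) [T≤10 °C] = -0.2470
  SO₂ term: 0.0129·116.1^0.44·exp(0.046·79-0.2470) = 3.091
  Cl⁻ term: 0.0175·614.2^0.57·exp(0.008·79+0.085·3.5) = 1.722
  sum: 3.091 + 1.722 → r_corr = 4.813 μm/a
Ordering by μm/a: zinc (4.81) > copper (2.03)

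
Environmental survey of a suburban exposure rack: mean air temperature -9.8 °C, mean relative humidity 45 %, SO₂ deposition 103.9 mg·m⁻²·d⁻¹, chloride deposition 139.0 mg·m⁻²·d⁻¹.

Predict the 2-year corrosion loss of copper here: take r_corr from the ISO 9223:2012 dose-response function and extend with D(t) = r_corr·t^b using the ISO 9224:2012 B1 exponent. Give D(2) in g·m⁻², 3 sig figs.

copper: temperature factor f = +0.126·(-19.8) = -2.4948
  Pd branch = 0.0053·Pd^0.26·e^(0.059·RH+f) = 0.02081 μm/a
  Sd branch = 0.01025·Sd^0.27·e^(0.036·RH+0.049·T) = 0.1214 μm/a
  r_corr = 0.02081 + 0.1214 = 0.1422 μm/a
Power-law: D(2) = r_corr · 2^0.667
  D(2) = 0.1422 × 2^0.667 = 0.1422 × 1.588 = 0.2258 μm
  Mass loss = 0.2258 μm × 8.96 g/cm³ = 2.024 g·m⁻²

D(2) = 2.02 g·m⁻²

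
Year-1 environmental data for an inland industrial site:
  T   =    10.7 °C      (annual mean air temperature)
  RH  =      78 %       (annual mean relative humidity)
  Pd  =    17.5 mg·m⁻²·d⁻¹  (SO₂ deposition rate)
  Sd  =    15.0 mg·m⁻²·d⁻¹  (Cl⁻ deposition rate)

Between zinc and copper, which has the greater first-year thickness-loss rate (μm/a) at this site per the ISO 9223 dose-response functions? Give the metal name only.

zinc: f(T) = -0.071·(T−10) [T>10 °C] = -0.0497
  SO₂ term: 0.0129·17.5^0.44·exp(0.046·78-0.0497) = 1.564
  Sd branch = 0.0175·Sd^0.57·e^(0.008·RH+0.085·T) = 0.3797 μm/a
  sum: 1.564 + 0.3797 → r_corr = 1.943 μm/a
copper: temperature factor f = -0.080·(0.7) = -0.0560
  Pd branch = 0.0053·Pd^0.26·e^(0.059·RH+f) = 1.051 μm/a
  Sd branch = 0.01025·Sd^0.27·e^(0.036·RH+0.049·T) = 0.5963 μm/a
  r_corr = 1.051 + 0.5963 = 1.648 μm/a
Ordering by μm/a: zinc (1.94) > copper (1.65)

zinc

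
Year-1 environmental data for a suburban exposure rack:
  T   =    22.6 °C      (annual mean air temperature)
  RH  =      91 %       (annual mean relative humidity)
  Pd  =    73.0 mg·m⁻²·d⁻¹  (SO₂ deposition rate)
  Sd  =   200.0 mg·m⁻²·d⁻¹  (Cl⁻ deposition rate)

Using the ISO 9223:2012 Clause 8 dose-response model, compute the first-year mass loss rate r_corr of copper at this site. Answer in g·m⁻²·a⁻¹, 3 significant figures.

r_corr = 42.1 g·m⁻²·a⁻¹

copper: f(T) = -0.080·(T−10) [T>10 °C] = -1.0080
  sulphur-dioxide contribution → 1.267 μm/a
  chloride contribution → 3.433 μm/a
  ⇒ r_corr(copper) = 4.7 μm/a
Convert to mass loss: 4.7 μm/a × 8.96 g/cm³ = 42.11 g·m⁻²·a⁻¹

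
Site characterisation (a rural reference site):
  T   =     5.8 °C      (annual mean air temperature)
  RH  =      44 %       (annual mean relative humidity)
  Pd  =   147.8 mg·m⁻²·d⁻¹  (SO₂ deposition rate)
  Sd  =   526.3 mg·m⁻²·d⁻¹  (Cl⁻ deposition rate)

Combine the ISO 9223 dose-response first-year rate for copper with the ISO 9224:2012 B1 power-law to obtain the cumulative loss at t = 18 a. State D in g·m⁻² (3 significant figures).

copper: T≤10 °C ⇒ hinge +0.126·(5.8−10) = -0.5292
  sulphur-dioxide contribution → 0.1535 μm/a
  chloride contribution → 0.3604 μm/a
  ⇒ r_corr(copper) = 0.5139 μm/a
Power-law: D(18) = r_corr · 18^0.667
  D(18) = 0.5139 × 18^0.667 = 0.5139 × 6.875 = 3.533 μm
  Mass loss = 3.533 μm × 8.96 g/cm³ = 31.65 g·m⁻²

D(18) = 31.7 g·m⁻²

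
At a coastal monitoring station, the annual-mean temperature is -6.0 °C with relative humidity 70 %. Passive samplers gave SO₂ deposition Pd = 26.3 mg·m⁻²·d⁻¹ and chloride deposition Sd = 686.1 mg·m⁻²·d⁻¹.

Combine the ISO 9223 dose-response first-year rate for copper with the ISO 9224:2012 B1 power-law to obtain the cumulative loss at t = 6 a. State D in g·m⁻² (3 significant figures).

D(6) = 19.4 g·m⁻²

copper: T≤10 °C ⇒ hinge +0.126·(-6.0−10) = -2.0160
  SO₂ term: 0.0053·26.3^0.26·exp(0.059·70-2.0160) = 0.1027
  Sd branch = 0.01025·Sd^0.27·e^(0.036·RH+0.049·T) = 0.5537 μm/a
  r_corr = 0.1027 + 0.5537 = 0.6564 μm/a
Long-term exponent b (ISO 9224 Table 2, B1) = 0.667
  D(6) = 0.6564 × 6^0.667 = 0.6564 × 3.304 = 2.169 μm
  Mass loss = 2.169 μm × 8.96 g/cm³ = 19.43 g·m⁻²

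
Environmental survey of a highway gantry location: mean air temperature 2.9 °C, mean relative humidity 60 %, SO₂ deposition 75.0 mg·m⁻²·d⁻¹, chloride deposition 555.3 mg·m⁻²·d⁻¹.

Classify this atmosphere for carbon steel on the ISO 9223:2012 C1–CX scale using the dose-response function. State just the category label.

carbon steel: temperature factor f = +0.150·(-7.1) = -1.0650
  Pd branch = 1.77·Pd^0.52·e^(0.02·RH+f) = 19.13 μm/a
  Cl⁻ term: 0.102·555.3^0.62·exp(0.033·60+0.04·2.9) = 41.73
  sum: 19.13 + 41.73 → r_corr = 60.86 μm/a
Category bounds: 50…80 μm/a bracket r_corr ⇒ C4

C4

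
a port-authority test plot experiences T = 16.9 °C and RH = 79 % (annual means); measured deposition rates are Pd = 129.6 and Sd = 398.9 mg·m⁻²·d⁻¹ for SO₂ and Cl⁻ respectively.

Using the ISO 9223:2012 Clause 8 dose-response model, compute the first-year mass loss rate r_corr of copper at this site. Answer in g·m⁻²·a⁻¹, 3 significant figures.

r_corr = 28.4 g·m⁻²·a⁻¹

copper: f(T) = -0.080·(T−10) [T>10 °C] = -0.5520
  SO₂ term: 0.0053·129.6^0.26·exp(0.059·79-0.5520) = 1.143
  Sd branch = 0.01025·Sd^0.27·e^(0.036·RH+0.049·T) = 2.031 μm/a
  sum: 1.143 + 2.031 → r_corr = 3.174 μm/a
Convert to mass loss: 3.174 μm/a × 8.96 g/cm³ = 28.44 g·m⁻²·a⁻¹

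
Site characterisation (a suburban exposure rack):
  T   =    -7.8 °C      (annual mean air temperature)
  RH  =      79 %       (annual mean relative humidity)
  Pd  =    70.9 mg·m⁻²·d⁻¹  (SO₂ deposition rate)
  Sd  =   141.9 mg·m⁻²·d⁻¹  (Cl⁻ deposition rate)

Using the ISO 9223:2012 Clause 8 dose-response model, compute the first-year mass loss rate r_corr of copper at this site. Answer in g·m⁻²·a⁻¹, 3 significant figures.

copper: T≤10 °C ⇒ hinge +0.126·(-7.8−10) = -2.2428
  SO₂ term: 0.0053·70.9^0.26·exp(0.059·79-2.2428) = 0.1802
  Cl⁻ term: 0.01025·141.9^0.27·exp(0.036·79+0.049·-7.8) = 0.458
  r_corr = 0.1802 + 0.458 = 0.6382 μm/a
Convert to mass loss: 0.6382 μm/a × 8.96 g/cm³ = 5.718 g·m⁻²·a⁻¹

r_corr = 5.72 g·m⁻²·a⁻¹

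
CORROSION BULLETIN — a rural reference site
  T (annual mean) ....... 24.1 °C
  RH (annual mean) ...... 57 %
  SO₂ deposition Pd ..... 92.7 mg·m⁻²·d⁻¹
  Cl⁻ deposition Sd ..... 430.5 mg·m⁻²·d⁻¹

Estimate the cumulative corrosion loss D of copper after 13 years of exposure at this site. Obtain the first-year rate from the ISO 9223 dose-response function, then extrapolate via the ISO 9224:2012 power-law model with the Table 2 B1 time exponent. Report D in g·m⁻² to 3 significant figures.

copper: f(T) = -0.080·(T−10) [T>10 °C] = -1.1280
  SO₂ term: 0.0053·92.7^0.26·exp(0.059·57-1.1280) = 0.1608
  Sd branch = 0.01025·Sd^0.27·e^(0.036·RH+0.049·T) = 1.336 μm/a
  r_corr = 0.1608 + 1.336 = 1.497 μm/a
Long-term exponent b (ISO 9224 Table 2, B1) = 0.667
  D(13) = 1.497 × 13^0.667 = 1.497 × 5.534 = 8.285 μm
  Mass loss = 8.285 μm × 8.96 g/cm³ = 74.23 g·m⁻²

D(13) = 74.2 g·m⁻²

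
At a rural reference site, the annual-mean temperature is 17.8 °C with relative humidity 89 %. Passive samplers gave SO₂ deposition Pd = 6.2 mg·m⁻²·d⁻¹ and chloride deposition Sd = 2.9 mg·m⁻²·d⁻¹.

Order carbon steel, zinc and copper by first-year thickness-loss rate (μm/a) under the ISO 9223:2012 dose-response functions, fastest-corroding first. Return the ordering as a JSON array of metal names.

["carbon steel", "copper", "zinc"]

carbon steel: f(T) = -0.054·(T−10) [T>10 °C] = -0.4212
  SO₂ term: 1.77·6.2^0.52·exp(0.02·89-0.4212) = 17.79
  Cl⁻ term: 0.102·2.9^0.62·exp(0.033·89+0.04·17.8) = 7.586
  r_corr = 17.79 + 7.586 = 25.37 μm/a
zinc: T>10 °C ⇒ hinge -0.071·(17.8−10) = -0.5538
  SO₂ term: 0.0129·6.2^0.44·exp(0.046·89-0.5538) = 0.9925
  Sd branch = 0.0175·Sd^0.57·e^(0.008·RH+0.085·T) = 0.2971 μm/a
  r_corr = 0.9925 + 0.2971 = 1.29 μm/a
copper: T>10 °C ⇒ hinge -0.080·(17.8−10) = -0.6240
  SO₂ term: 0.0053·6.2^0.26·exp(0.059·89-0.6240) = 0.8705
  Cl⁻ term: 0.01025·2.9^0.27·exp(0.036·89+0.049·17.8) = 0.8051
  r_corr = 0.8705 + 0.8051 = 1.676 μm/a
Ordering by μm/a: carbon steel (25.4) > copper (1.68) > zinc (1.29)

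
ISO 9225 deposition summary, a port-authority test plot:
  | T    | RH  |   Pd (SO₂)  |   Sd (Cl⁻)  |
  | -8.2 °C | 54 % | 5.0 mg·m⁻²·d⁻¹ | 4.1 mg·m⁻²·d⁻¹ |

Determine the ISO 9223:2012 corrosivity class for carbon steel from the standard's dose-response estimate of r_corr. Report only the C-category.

C2

carbon steel: f(T) = +0.150·(T−10) [T≤10 °C] = -2.7300
  SO₂ term: 1.77·5.0^0.52·exp(0.02·54-2.7300) = 0.785
  Sd branch = 0.102·Sd^0.62·e^(0.033·RH+0.04·T) = 1.047 μm/a
  r_corr = 0.785 + 1.047 = 1.832 μm/a
1.83 μm/a falls in (1.3, 25] for carbon steel → category C2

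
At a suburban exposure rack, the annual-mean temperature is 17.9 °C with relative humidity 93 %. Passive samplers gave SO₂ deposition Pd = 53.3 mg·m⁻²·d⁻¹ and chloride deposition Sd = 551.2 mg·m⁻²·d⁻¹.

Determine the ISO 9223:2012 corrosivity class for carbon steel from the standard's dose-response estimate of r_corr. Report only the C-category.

CX

carbon steel: temperature factor f = -0.054·(7.9) = -0.4266
  SO₂ term: 1.77·53.3^0.52·exp(0.02·93-0.4266) = 58.67
  Cl⁻ term: 0.102·551.2^0.62·exp(0.033·93+0.04·17.9) = 224.9
  sum: 58.67 + 224.9 → r_corr = 283.6 μm/a
Category bounds: 200…700 μm/a bracket r_corr ⇒ CX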